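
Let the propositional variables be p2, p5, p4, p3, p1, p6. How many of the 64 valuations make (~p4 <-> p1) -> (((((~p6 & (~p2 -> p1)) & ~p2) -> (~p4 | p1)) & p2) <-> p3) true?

Initial set: {((~p4 <-> p1) -> (((((~p6 & (~p2 -> p1)) & ~p2) -> (~p4 | p1)) & p2) <-> p3))}.
((~p4 <-> p1) -> (((((~p6 & (~p2 -> p1)) & ~p2) -> (~p4 | p1)) & p2) <-> p3)): β-rule — branch into ~(~p4 <-> p1)  //  (((((~p6 & (~p2 -> p1)) & ~p2) -> (~p4 | p1)) & p2) <-> p3).
  branch 1 (add ~(~p4 <-> p1)):
    ~(~p4 <-> p1): β-rule — branch into ~p4, ~p1  //  ~~p4, p1.
      branch 1.1 (add ~p4, ~p1):
        ○ open, literals {p1=0, p4=0}.
      branch 1.2 (add ~~p4, p1):
        ○ open, literals {p1=1, p4=1}.
  branch 2 (add (((((~p6 & (~p2 -> p1)) & ~p2) -> (~p4 | p1)) & p2) <-> p3)):
    (((((~p6 & (~p2 -> p1)) & ~p2) -> (~p4 | p1)) & p2) <-> p3): β-rule — branch into ((((~p6 & (~p2 -> p1)) & ~p2) -> (~p4 | p1)) & p2), p3  //  ~((((~p6 & (~p2 -> p1)) & ~p2) -> (~p4 | p1)) & p2), ~p3.
      branch 2.1 (add ((((~p6 & (~p2 -> p1)) & ~p2) -> (~p4 | p1)) & p2), p3):
        ((((~p6 & (~p2 -> p1)) & ~p2) -> (~p4 | p1)) & p2): α-rule — add (((~p6 & (~p2 -> p1)) & ~p2) -> (~p4 | p1)), p2.
        (((~p6 & (~p2 -> p1)) & ~p2) -> (~p4 | p1)): β-rule — branch into ~((~p6 & (~p2 -> p1)) & ~p2)  //  (~p4 | p1).
          branch 2.1.1 (add ~((~p6 & (~p2 -> p1)) & ~p2)):
            ~((~p6 & (~p2 -> p1)) & ~p2): β-rule — branch into ~(~p6 & (~p2 -> p1))  //  ~~p2.
              branch 2.1.1.1 (add ~(~p6 & (~p2 -> p1))):
                ~(~p6 & (~p2 -> p1)): β-rule — branch into ~~p6  //  ~(~p2 -> p1).
                  branch 2.1.1.1.1 (add ~~p6):
                    ○ open, literals {p2=1, p3=1, p6=1}.
                  branch 2.1.1.1.2 (add ~(~p2 -> p1)):
                    ~(~p2 -> p1): α-rule — add ~p2, ~p1.
                    × closes — contains both p2 and ~p2.
              branch 2.1.1.2 (add ~~p2):
                ○ open, literals {p2=1, p3=1}.
          branch 2.1.2 (add (~p4 | p1)):
            (~p4 | p1): β-rule — branch into ~p4  //  p1.
              branch 2.1.2.1 (add ~p4):
                ○ open, literals {p2=1, p3=1, p4=0}.
              branch 2.1.2.2 (add p1):
                ○ open, literals {p1=1, p2=1, p3=1}.
      branch 2.2 (add ~((((~p6 & (~p2 -> p1)) & ~p2) -> (~p4 | p1)) & p2), ~p3):
        ~((((~p6 & (~p2 -> p1)) & ~p2) -> (~p4 | p1)) & p2): β-rule — branch into ~(((~p6 & (~p2 -> p1)) & ~p2) -> (~p4 | p1))  //  ~p2.
          branch 2.2.1 (add ~(((~p6 & (~p2 -> p1)) & ~p2) -> (~p4 | p1))):
            ~(((~p6 & (~p2 -> p1)) & ~p2) -> (~p4 | p1)): α-rule — add ((~p6 & (~p2 -> p1)) & ~p2), ~(~p4 | p1).
            ((~p6 & (~p2 -> p1)) & ~p2): α-rule — add (~p6 & (~p2 -> p1)), ~p2.
            ~(~p4 | p1): α-rule — add ~~p4, ~p1.
            (~p6 & (~p2 -> p1)): α-rule — add ~p6, (~p2 -> p1).
            (~p2 -> p1): β-rule — branch into ~~p2  //  p1.
              branch 2.2.1.1 (add ~~p2):
                × closes — contains both p2 and ~p2.
              branch 2.2.1.2 (add p1):
                × closes — contains both p1 and ~p1.
          branch 2.2.2 (add ~p2):
            ○ open, literals {p2=0, p3=0}.
3 branches closed, 7 open.
Each open branch fixes some atoms; the unmentioned ones are free. Counting distinct full assignments: branch {p1=0, p4=0} (p2, p5, p3, p6) contributes 16 new; branch {p1=1, p4=1} (p2, p5, p3, p6) contributes 16 new; branch {p2=1, p3=1, p6=1} (p5, p4, p1) contributes 4 new; branch {p2=1, p3=1} (p5, p4, p1, p6) contributes 4 new; branch {p2=1, p3=1, p4=0} (p5, p1, p6) contributes 0 new; branch {p1=1, p2=1, p3=1} (p5, p4, p6) contributes 0 new; branch {p2=0, p3=0} (p5, p4, p1, p6) contributes 8 new. Total: 48.

48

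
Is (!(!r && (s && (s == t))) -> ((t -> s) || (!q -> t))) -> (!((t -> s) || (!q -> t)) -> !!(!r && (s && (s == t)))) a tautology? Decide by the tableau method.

Assume the negation and expand:
Initial set: {!((!(!r && (s && (s == t))) -> ((t -> s) || (!q -> t))) -> (!((t -> s) || (!q -> t)) -> !!(!r && (s && (s == t)))))}.
!((!(!r && (s && (s == t))) -> ((t -> s) || (!q -> t))) -> (!((t -> s) || (!q -> t)) -> !!(!r && (s && (s == t))))): α-rule — add (!(!r && (s && (s == t))) -> ((t -> s) || (!q -> t))), !(!((t -> s) || (!q -> t)) -> !!(!r && (s && (s == t)))).
!(!((t -> s) || (!q -> t)) -> !!(!r && (s && (s == t)))): α-rule — add !((t -> s) || (!q -> t)), !!!(!r && (s && (s == t))).
!((t -> s) || (!q -> t)): α-rule — add !(t -> s), !(!q -> t).
!!!(!r && (s && (s == t))): drop double negation, giving !(!r && (s && (s == t))).
!(t -> s): α-rule — add t, !s.
!(!q -> t): α-rule — add !q, !t.
× closes — contains both t and !t.
All 1 branch closes.
Every branch closed, so the negation is unsatisfiable and the formula is valid.

Valid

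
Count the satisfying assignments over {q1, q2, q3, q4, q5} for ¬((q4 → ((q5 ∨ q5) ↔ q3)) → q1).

12

Initial set: {¬((q4 → ((q5 ∨ q5) ↔ q3)) → q1)}.
¬((q4 → ((q5 ∨ q5) ↔ q3)) → q1): α-rule — add (q4 → ((q5 ∨ q5) ↔ q3)), ¬q1.
(q4 → ((q5 ∨ q5) ↔ q3)): β-rule — branch into ¬q4  //  ((q5 ∨ q5) ↔ q3).
  branch 1 (add ¬q4):
    ○ open, literals {q1=0, q4=0}.
  branch 2 (add ((q5 ∨ q5) ↔ q3)):
    ((q5 ∨ q5) ↔ q3): β-rule — branch into (q5 ∨ q5), q3  //  ¬(q5 ∨ q5), ¬q3.
      branch 2.1 (add (q5 ∨ q5), q3):
        (q5 ∨ q5): β-rule — branch into q5  //  q5.
          branch 2.1.1 (add q5):
            ○ open, literals {q1=0, q3=1, q5=1}.
          branch 2.1.2 (add q5):
            ○ open, literals {q1=0, q3=1, q5=1}.
      branch 2.2 (add ¬(q5 ∨ q5), ¬q3):
        ¬(q5 ∨ q5): α-rule — add ¬q5, ¬q5.
        ○ open, literals {q1=0, q3=0, q5=0}.
0 branches closed, 4 open.
Each open branch fixes some atoms; the unmentioned ones are free. Counting distinct full assignments: branch {q1=0, q4=0} (q2, q3, q5) contributes 8 new; branch {q1=0, q3=1, q5=1} (q2, q4) contributes 2 new; branch {q1=0, q3=1, q5=1} (q2, q4) contributes 0 new; branch {q1=0, q3=0, q5=0} (q2, q4) contributes 2 new. Total: 12.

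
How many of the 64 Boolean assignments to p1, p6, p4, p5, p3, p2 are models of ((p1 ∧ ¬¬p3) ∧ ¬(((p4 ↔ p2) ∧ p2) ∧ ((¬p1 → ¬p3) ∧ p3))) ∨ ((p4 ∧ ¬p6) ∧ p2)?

20

Initial set: {(((p1 ∧ ¬¬p3) ∧ ¬(((p4 ↔ p2) ∧ p2) ∧ ((¬p1 → ¬p3) ∧ p3))) ∨ ((p4 ∧ ¬p6) ∧ p2))}.
(((p1 ∧ ¬¬p3) ∧ ¬(((p4 ↔ p2) ∧ p2) ∧ ((¬p1 → ¬p3) ∧ p3))) ∨ ((p4 ∧ ¬p6) ∧ p2)): β-rule — branch into ((p1 ∧ ¬¬p3) ∧ ¬(((p4 ↔ p2) ∧ p2) ∧ ((¬p1 → ¬p3) ∧ p3)))  //  ((p4 ∧ ¬p6) ∧ p2).
  branch 1 (add ((p1 ∧ ¬¬p3) ∧ ¬(((p4 ↔ p2) ∧ p2) ∧ ((¬p1 → ¬p3) ∧ p3)))):
    ((p1 ∧ ¬¬p3) ∧ ¬(((p4 ↔ p2) ∧ p2) ∧ ((¬p1 → ¬p3) ∧ p3))): α-rule — add (p1 ∧ ¬¬p3), ¬(((p4 ↔ p2) ∧ p2) ∧ ((¬p1 → ¬p3) ∧ p3)).
    (p1 ∧ ¬¬p3): α-rule — add p1, ¬¬p3.
    ¬¬p3: drop double negation, giving p3.
    ¬(((p4 ↔ p2) ∧ p2) ∧ ((¬p1 → ¬p3) ∧ p3)): β-rule — branch into ¬((p4 ↔ p2) ∧ p2)  //  ¬((¬p1 → ¬p3) ∧ p3).
      branch 1.1 (add ¬((p4 ↔ p2) ∧ p2)):
        ¬((p4 ↔ p2) ∧ p2): β-rule — branch into ¬(p4 ↔ p2)  //  ¬p2.
          branch 1.1.1 (add ¬(p4 ↔ p2)):
            ¬(p4 ↔ p2): β-rule — branch into p4, ¬p2  //  ¬p4, p2.
              branch 1.1.1.1 (add p4, ¬p2):
                ○ open, literals {p1=true, p2=false, p3=true, p4=true}.
              branch 1.1.1.2 (add ¬p4, p2):
                ○ open, literals {p1=true, p2=true, p3=true, p4=false}.
          branch 1.1.2 (add ¬p2):
            ○ open, literals {p1=true, p2=false, p3=true}.
      branch 1.2 (add ¬((¬p1 → ¬p3) ∧ p3)):
        ¬((¬p1 → ¬p3) ∧ p3): β-rule — branch into ¬(¬p1 → ¬p3)  //  ¬p3.
          branch 1.2.1 (add ¬(¬p1 → ¬p3)):
            ¬(¬p1 → ¬p3): α-rule — add ¬p1, ¬¬p3.
            × closes — contains both p1 and ¬p1.
          branch 1.2.2 (add ¬p3):
            × closes — contains both p3 and ¬p3.
  branch 2 (add ((p4 ∧ ¬p6) ∧ p2)):
    ((p4 ∧ ¬p6) ∧ p2): α-rule — add (p4 ∧ ¬p6), p2.
    (p4 ∧ ¬p6): α-rule — add p4, ¬p6.
    ○ open, literals {p2=true, p4=true, p6=false}.
2 branches closed, 4 open.
Each open branch fixes some atoms; the unmentioned ones are free. Counting distinct full assignments: branch {p1=true, p2=false, p3=true, p4=true} (p6, p5) contributes 4 new; branch {p1=true, p2=true, p3=true, p4=false} (p6, p5) contributes 4 new; branch {p1=true, p2=false, p3=true} (p6, p4, p5) contributes 4 new; branch {p2=true, p4=true, p6=false} (p1, p5, p3) contributes 8 new. Total: 20.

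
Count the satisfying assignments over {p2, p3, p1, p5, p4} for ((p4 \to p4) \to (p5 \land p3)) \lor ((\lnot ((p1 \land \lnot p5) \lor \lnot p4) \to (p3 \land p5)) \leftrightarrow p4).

12

Initial set: {(((p4 \to p4) \to (p5 \land p3)) \lor ((\lnot ((p1 \land \lnot p5) \lor \lnot p4) \to (p3 \land p5)) \leftrightarrow p4))}.
(((p4 \to p4) \to (p5 \land p3)) \lor ((\lnot ((p1 \land \lnot p5) \lor \lnot p4) \to (p3 \land p5)) \leftrightarrow p4)): β-rule — branch into ((p4 \to p4) \to (p5 \land p3))  //  ((\lnot ((p1 \land \lnot p5) \lor \lnot p4) \to (p3 \land p5)) \leftrightarrow p4).
  branch 1 (add ((p4 \to p4) \to (p5 \land p3))):
    ((p4 \to p4) \to (p5 \land p3)): β-rule — branch into \lnot (p4 \to p4)  //  (p5 \land p3).
      branch 1.1 (add \lnot (p4 \to p4)):
        \lnot (p4 \to p4): α-rule — add p4, \lnot p4.
        × closes — contains both p4 and \lnot p4.
      branch 1.2 (add (p5 \land p3)):
        (p5 \land p3): α-rule — add p5, p3.
        ○ open, literals {p3=true, p5=true}.
  branch 2 (add ((\lnot ((p1 \land \lnot p5) \lor \lnot p4) \to (p3 \land p5)) \leftrightarrow p4)):
    ((\lnot ((p1 \land \lnot p5) \lor \lnot p4) \to (p3 \land p5)) \leftrightarrow p4): β-rule — branch into (\lnot ((p1 \land \lnot p5) \lor \lnot p4) \to (p3 \land p5)), p4  //  \lnot (\lnot ((p1 \land \lnot p5) \lor \lnot p4) \to (p3 \land p5)), \lnot p4.
      branch 2.1 (add (\lnot ((p1 \land \lnot p5) \lor \lnot p4) \to (p3 \land p5)), p4):
        (\lnot ((p1 \land \lnot p5) \lor \lnot p4) \to (p3 \land p5)): β-rule — branch into \lnot \lnot ((p1 \land \lnot p5) \lor \lnot p4)  //  (p3 \land p5).
          branch 2.1.1 (add \lnot \lnot ((p1 \land \lnot p5) \lor \lnot p4)):
            \lnot \lnot ((p1 \land \lnot p5) \lor \lnot p4): β-rule — branch into (p1 \land \lnot p5)  //  \lnot p4.
              branch 2.1.1.1 (add (p1 \land \lnot p5)):
                (p1 \land \lnot p5): α-rule — add p1, \lnot p5.
                ○ open, literals {p1=true, p4=true, p5=false}.
              branch 2.1.1.2 (add \lnot p4):
                × closes — contains both p4 and \lnot p4.
          branch 2.1.2 (add (p3 \land p5)):
            (p3 \land p5): α-rule — add p3, p5.
            ○ open, literals {p3=true, p4=true, p5=true}.
      branch 2.2 (add \lnot (\lnot ((p1 \land \lnot p5) \lor \lnot p4) \to (p3 \land p5)), \lnot p4):
        \lnot (\lnot ((p1 \land \lnot p5) \lor \lnot p4) \to (p3 \land p5)): α-rule — add \lnot ((p1 \land \lnot p5) \lor \lnot p4), \lnot (p3 \land p5).
        \lnot ((p1 \land \lnot p5) \lor \lnot p4): α-rule — add \lnot (p1 \land \lnot p5), \lnot \lnot p4.
        × closes — contains both p4 and \lnot p4.
3 branches closed, 3 open.
Each open branch fixes some atoms; the unmentioned ones are free. Counting distinct full assignments: branch {p3=true, p5=true} (p2, p1, p4) contributes 8 new; branch {p1=true, p4=true, p5=false} (p2, p3) contributes 4 new; branch {p3=true, p4=true, p5=true} (p2, p1) contributes 0 new. Total: 12.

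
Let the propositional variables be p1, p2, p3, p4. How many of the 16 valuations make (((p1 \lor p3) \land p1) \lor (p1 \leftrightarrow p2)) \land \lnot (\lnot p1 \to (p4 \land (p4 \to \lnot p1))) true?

2

Initial set: {T ((((p1 \lor p3) \land p1) \lor (p1 \leftrightarrow p2)) \land \lnot (\lnot p1 \to (p4 \land (p4 \to \lnot p1))))}.
T ((((p1 \lor p3) \land p1) \lor (p1 \leftrightarrow p2)) \land \lnot (\lnot p1 \to (p4 \land (p4 \to \lnot p1)))): α-rule — add T (((p1 \lor p3) \land p1) \lor (p1 \leftrightarrow p2)), T \lnot (\lnot p1 \to (p4 \land (p4 \to \lnot p1))).
T \lnot (\lnot p1 \to (p4 \land (p4 \to \lnot p1))): α-rule — add T \lnot p1, F (p4 \land (p4 \to \lnot p1)).
T (((p1 \lor p3) \land p1) \lor (p1 \leftrightarrow p2)): β-rule — branch into T ((p1 \lor p3) \land p1)  //  T (p1 \leftrightarrow p2).
  branch 1 (add T ((p1 \lor p3) \land p1)):
    T ((p1 \lor p3) \land p1): α-rule — add T (p1 \lor p3), T p1.
    × closes — contains both p1 and \lnot p1.
  branch 2 (add T (p1 \leftrightarrow p2)):
    F (p4 \land (p4 \to \lnot p1)): β-rule — branch into F p4  //  F (p4 \to \lnot p1).
      branch 2.1 (add F p4):
        T (p1 \leftrightarrow p2): β-rule — branch into T p1, T p2  //  F p1, F p2.
          branch 2.1.1 (add T p1, T p2):
            × closes — contains both p1 and \lnot p1.
          branch 2.1.2 (add F p1, F p2):
            ○ open, literals {p1=0, p2=0, p4=0}.
      branch 2.2 (add F (p4 \to \lnot p1)):
        F (p4 \to \lnot p1): α-rule — add T p4, F \lnot p1.
        × closes — contains both p1 and \lnot p1.
3 branches closed, 1 open.
Each open branch fixes some atoms; the unmentioned ones are free. Counting distinct full assignments: branch {p1=0, p2=0, p4=0} (p3) contributes 2 new. Total: 2.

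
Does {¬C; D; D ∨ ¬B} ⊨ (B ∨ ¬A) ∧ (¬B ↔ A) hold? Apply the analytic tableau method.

No

Initial set: {¬C; D; (D ∨ ¬B); ¬((B ∨ ¬A) ∧ (¬B ↔ A))}.
(D ∨ ¬B): β-rule — branch into D  //  ¬B.
  branch 1 (add D):
    ¬((B ∨ ¬A) ∧ (¬B ↔ A)): β-rule — branch into ¬(B ∨ ¬A)  //  ¬(¬B ↔ A).
      branch 1.1 (add ¬(B ∨ ¬A)):
        ¬(B ∨ ¬A): α-rule — add ¬B, ¬¬A.
        ○ open, literals {A=true, B=false, C=false, D=true}.
      branch 1.2 (add ¬(¬B ↔ A)):
        ¬(¬B ↔ A): β-rule — branch into ¬B, ¬A  //  ¬¬B, A.
          branch 1.2.1 (add ¬B, ¬A):
            ○ open, literals {A=false, B=false, C=false, D=true}.
          branch 1.2.2 (add ¬¬B, A):
            ○ open, literals {A=true, B=true, C=false, D=true}.
  branch 2 (add ¬B):
    ¬((B ∨ ¬A) ∧ (¬B ↔ A)): β-rule — branch into ¬(B ∨ ¬A)  //  ¬(¬B ↔ A).
      branch 2.1 (add ¬(B ∨ ¬A)):
        ¬(B ∨ ¬A): α-rule — add ¬B, ¬¬A.
        ○ open, literals {A=true, B=false, C=false, D=true}.
      branch 2.2 (add ¬(¬B ↔ A)):
        ¬(¬B ↔ A): β-rule — branch into ¬B, ¬A  //  ¬¬B, A.
          branch 2.2.1 (add ¬B, ¬A):
            ○ open, literals {A=false, B=false, C=false, D=true}.
          branch 2.2.2 (add ¬¬B, A):
            × closes — contains both B and ¬B.
1 branch closed, 5 open.
An open branch gives a countermodel: A=true, B=false, C=false, D=true (unmentioned atoms arbitrary); the premises hold there but the conclusion fails.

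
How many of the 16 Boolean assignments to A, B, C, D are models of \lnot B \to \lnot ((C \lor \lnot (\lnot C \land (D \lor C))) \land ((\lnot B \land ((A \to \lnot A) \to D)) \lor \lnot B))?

Initial set: {(\lnot B \to \lnot ((C \lor \lnot (\lnot C \land (D \lor C))) \land ((\lnot B \land ((A \to \lnot A) \to D)) \lor \lnot B)))}.
(\lnot B \to \lnot ((C \lor \lnot (\lnot C \land (D \lor C))) \land ((\lnot B \land ((A \to \lnot A) \to D)) \lor \lnot B))): β-rule — branch into \lnot \lnot B  //  \lnot ((C \lor \lnot (\lnot C \land (D \lor C))) \land ((\lnot B \land ((A \to \lnot A) \to D)) \lor \lnot B)).
  branch 1 (add \lnot \lnot B):
    ○ open, literals {B=true}.
  branch 2 (add \lnot ((C \lor \lnot (\lnot C \land (D \lor C))) \land ((\lnot B \land ((A \to \lnot A) \to D)) \lor \lnot B))):
    \lnot ((C \lor \lnot (\lnot C \land (D \lor C))) \land ((\lnot B \land ((A \to \lnot A) \to D)) \lor \lnot B)): β-rule — branch into \lnot (C \lor \lnot (\lnot C \land (D \lor C)))  //  \lnot ((\lnot B \land ((A \to \lnot A) \to D)) \lor \lnot B).
      branch 2.1 (add \lnot (C \lor \lnot (\lnot C \land (D \lor C)))):
        \lnot (C \lor \lnot (\lnot C \land (D \lor C))): α-rule — add \lnot C, \lnot \lnot (\lnot C \land (D \lor C)).
        \lnot \lnot (\lnot C \land (D \lor C)): α-rule — add \lnot C, (D \lor C).
        (D \lor C): β-rule — branch into D  //  C.
          branch 2.1.1 (add D):
            ○ open, literals {C=false, D=true}.
          branch 2.1.2 (add C):
            × closes — contains both C and \lnot C.
      branch 2.2 (add \lnot ((\lnot B \land ((A \to \lnot A) \to D)) \lor \lnot B)):
        \lnot ((\lnot B \land ((A \to \lnot A) \to D)) \lor \lnot B): α-rule — add \lnot (\lnot B \land ((A \to \lnot A) \to D)), \lnot \lnot B.
        \lnot (\lnot B \land ((A \to \lnot A) \to D)): β-rule — branch into \lnot \lnot B  //  \lnot ((A \to \lnot A) \to D).
          branch 2.2.1 (add \lnot \lnot B):
            ○ open, literals {B=true}.
          branch 2.2.2 (add \lnot ((A \to \lnot A) \to D)):
            \lnot ((A \to \lnot A) \to D): α-rule — add (A \to \lnot A), \lnot D.
            (A \to \lnot A): β-rule — branch into \lnot A  //  \lnot A.
              branch 2.2.2.1 (add \lnot A):
                ○ open, literals {A=false, B=true, D=false}.
              branch 2.2.2.2 (add \lnot A):
                ○ open, literals {A=false, B=true, D=false}.
1 branch closed, 5 open.
Each open branch fixes some atoms; the unmentioned ones are free. Counting distinct full assignments: branch {B=true} (A, C, D) contributes 8 new; branch {C=false, D=true} (A, B) contributes 2 new; branch {B=true} (A, C, D) contributes 0 new; branch {A=false, B=true, D=false} (C) contributes 0 new; branch {A=false, B=true, D=false} (C) contributes 0 new. Total: 10.

10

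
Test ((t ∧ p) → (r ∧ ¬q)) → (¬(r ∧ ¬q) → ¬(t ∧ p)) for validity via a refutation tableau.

Valid

Assume the negation and expand:
Initial set: {¬(((t ∧ p) → (r ∧ ¬q)) → (¬(r ∧ ¬q) → ¬(t ∧ p)))}.
¬(((t ∧ p) → (r ∧ ¬q)) → (¬(r ∧ ¬q) → ¬(t ∧ p))): α-rule — add ((t ∧ p) → (r ∧ ¬q)), ¬(¬(r ∧ ¬q) → ¬(t ∧ p)).
¬(¬(r ∧ ¬q) → ¬(t ∧ p)): α-rule — add ¬(r ∧ ¬q), ¬¬(t ∧ p).
¬¬(t ∧ p): α-rule — add t, p.
((t ∧ p) → (r ∧ ¬q)): β-rule — branch into ¬(t ∧ p)  //  (r ∧ ¬q).
  branch 1 (add ¬(t ∧ p)):
    ¬(r ∧ ¬q): β-rule — branch into ¬r  //  ¬¬q.
      branch 1.1 (add ¬r):
        ¬(t ∧ p): β-rule — branch into ¬t  //  ¬p.
          branch 1.1.1 (add ¬t):
            × closes — contains both t and ¬t.
          branch 1.1.2 (add ¬p):
            × closes — contains both p and ¬p.
      branch 1.2 (add ¬¬q):
        ¬(t ∧ p): β-rule — branch into ¬t  //  ¬p.
          branch 1.2.1 (add ¬t):
            × closes — contains both t and ¬t.
          branch 1.2.2 (add ¬p):
            × closes — contains both p and ¬p.
  branch 2 (add (r ∧ ¬q)):
    (r ∧ ¬q): α-rule — add r, ¬q.
    ¬(r ∧ ¬q): β-rule — branch into ¬r  //  ¬¬q.
      branch 2.1 (add ¬r):
        × closes — contains both r and ¬r.
      branch 2.2 (add ¬¬q):
        × closes — contains both q and ¬q.
All 6 branches close.
Every branch closed, so the negation is unsatisfiable and the formula is valid.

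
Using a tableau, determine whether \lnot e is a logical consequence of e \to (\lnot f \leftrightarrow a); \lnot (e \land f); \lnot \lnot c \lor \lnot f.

Initial set: {(e \to (\lnot f \leftrightarrow a)); \lnot (e \land f); (\lnot \lnot c \lor \lnot f); \lnot \lnot e}.
(e \to (\lnot f \leftrightarrow a)): β-rule — branch into \lnot e  //  (\lnot f \leftrightarrow a).
  branch 1 (add \lnot e):
    × closes — contains both e and \lnot e.
  branch 2 (add (\lnot f \leftrightarrow a)):
    \lnot (e \land f): β-rule — branch into \lnot e  //  \lnot f.
      branch 2.1 (add \lnot e):
        × closes — contains both e and \lnot e.
      branch 2.2 (add \lnot f):
        (\lnot \lnot c \lor \lnot f): β-rule — branch into \lnot \lnot c  //  \lnot f.
          branch 2.2.1 (add \lnot \lnot c):
            \lnot \lnot c: drop double negation, giving c.
            (\lnot f \leftrightarrow a): β-rule — branch into \lnot f, a  //  \lnot \lnot f, \lnot a.
              branch 2.2.1.1 (add \lnot f, a):
                ○ open, literals {a=true, c=true, e=true, f=false}.
              branch 2.2.1.2 (add \lnot \lnot f, \lnot a):
                × closes — contains both f and \lnot f.
          branch 2.2.2 (add \lnot f):
            (\lnot f \leftrightarrow a): β-rule — branch into \lnot f, a  //  \lnot \lnot f, \lnot a.
              branch 2.2.2.1 (add \lnot f, a):
                ○ open, literals {a=true, e=true, f=false}.
              branch 2.2.2.2 (add \lnot \lnot f, \lnot a):
                × closes — contains both f and \lnot f.
4 branches closed, 2 open.
An open branch gives a countermodel: a=true, c=true, e=true, f=false (unmentioned atoms arbitrary); the premises hold there but the conclusion fails.

No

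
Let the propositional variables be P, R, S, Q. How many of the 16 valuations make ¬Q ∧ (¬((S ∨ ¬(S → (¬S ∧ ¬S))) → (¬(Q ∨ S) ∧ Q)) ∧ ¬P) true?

Initial set: {(¬Q ∧ (¬((S ∨ ¬(S → (¬S ∧ ¬S))) → (¬(Q ∨ S) ∧ Q)) ∧ ¬P))}.
(¬Q ∧ (¬((S ∨ ¬(S → (¬S ∧ ¬S))) → (¬(Q ∨ S) ∧ Q)) ∧ ¬P)): α-rule — add ¬Q, (¬((S ∨ ¬(S → (¬S ∧ ¬S))) → (¬(Q ∨ S) ∧ Q)) ∧ ¬P).
(¬((S ∨ ¬(S → (¬S ∧ ¬S))) → (¬(Q ∨ S) ∧ Q)) ∧ ¬P): α-rule — add ¬((S ∨ ¬(S → (¬S ∧ ¬S))) → (¬(Q ∨ S) ∧ Q)), ¬P.
¬((S ∨ ¬(S → (¬S ∧ ¬S))) → (¬(Q ∨ S) ∧ Q)): α-rule — add (S ∨ ¬(S → (¬S ∧ ¬S))), ¬(¬(Q ∨ S) ∧ Q).
(S ∨ ¬(S → (¬S ∧ ¬S))): β-rule — branch into S  //  ¬(S → (¬S ∧ ¬S)).
  branch 1 (add S):
    ¬(¬(Q ∨ S) ∧ Q): β-rule — branch into ¬¬(Q ∨ S)  //  ¬Q.
      branch 1.1 (add ¬¬(Q ∨ S)):
        ¬¬(Q ∨ S): β-rule — branch into Q  //  S.
          branch 1.1.1 (add Q):
            × closes — contains both Q and ¬Q.
          branch 1.1.2 (add S):
            ○ open, literals {P=0, Q=0, S=1}.
      branch 1.2 (add ¬Q):
        ○ open, literals {P=0, Q=0, S=1}.
  branch 2 (add ¬(S → (¬S ∧ ¬S))):
    ¬(S → (¬S ∧ ¬S)): α-rule — add S, ¬(¬S ∧ ¬S).
    ¬(¬(Q ∨ S) ∧ Q): β-rule — branch into ¬¬(Q ∨ S)  //  ¬Q.
      branch 2.1 (add ¬¬(Q ∨ S)):
        ¬(¬S ∧ ¬S): β-rule — branch into ¬¬S  //  ¬¬S.
          branch 2.1.1 (add ¬¬S):
            ¬¬(Q ∨ S): β-rule — branch into Q  //  S.
              branch 2.1.1.1 (add Q):
                × closes — contains both Q and ¬Q.
              branch 2.1.1.2 (add S):
                ○ open, literals {P=0, Q=0, S=1}.
          branch 2.1.2 (add ¬¬S):
            ¬¬(Q ∨ S): β-rule — branch into Q  //  S.
              branch 2.1.2.1 (add Q):
                × closes — contains both Q and ¬Q.
              branch 2.1.2.2 (add S):
                ○ open, literals {P=0, Q=0, S=1}.
      branch 2.2 (add ¬Q):
        ¬(¬S ∧ ¬S): β-rule — branch into ¬¬S  //  ¬¬S.
          branch 2.2.1 (add ¬¬S):
            ○ open, literals {P=0, Q=0, S=1}.
          branch 2.2.2 (add ¬¬S):
            ○ open, literals {P=0, Q=0, S=1}.
3 branches closed, 6 open.
Each open branch fixes some atoms; the unmentioned ones are free. Counting distinct full assignments: branch {P=0, Q=0, S=1} (R) contributes 2 new; branch {P=0, Q=0, S=1} (R) contributes 0 new; branch {P=0, Q=0, S=1} (R) contributes 0 new; branch {P=0, Q=0, S=1} (R) contributes 0 new; branch {P=0, Q=0, S=1} (R) contributes 0 new; branch {P=0, Q=0, S=1} (R) contributes 0 new. Total: 2.

2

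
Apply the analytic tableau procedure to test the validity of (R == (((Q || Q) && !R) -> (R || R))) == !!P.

Assume the negation and expand:
Initial set: {!((R == (((Q || Q) && !R) -> (R || R))) == !!P)}.
!((R == (((Q || Q) && !R) -> (R || R))) == !!P): β-rule — branch into (R == (((Q || Q) && !R) -> (R || R))), !!!P  //  !(R == (((Q || Q) && !R) -> (R || R))), !!P.
  branch 1 (add (R == (((Q || Q) && !R) -> (R || R))), !!!P):
    !!!P: drop double negation, giving !P.
    (R == (((Q || Q) && !R) -> (R || R))): β-rule — branch into R, (((Q || Q) && !R) -> (R || R))  //  !R, !(((Q || Q) && !R) -> (R || R)).
      branch 1.1 (add R, (((Q || Q) && !R) -> (R || R))):
        (((Q || Q) && !R) -> (R || R)): β-rule — branch into !((Q || Q) && !R)  //  (R || R).
          branch 1.1.1 (add !((Q || Q) && !R)):
            !((Q || Q) && !R): β-rule — branch into !(Q || Q)  //  !!R.
              branch 1.1.1.1 (add !(Q || Q)):
                !(Q || Q): α-rule — add !Q, !Q.
                ○ open, literals {P=false, Q=false, R=true}.
              branch 1.1.1.2 (add !!R):
                ○ open, literals {P=false, R=true}.
          branch 1.1.2 (add (R || R)):
            (R || R): β-rule — branch into R  //  R.
              branch 1.1.2.1 (add R):
                ○ open, literals {P=false, R=true}.
              branch 1.1.2.2 (add R):
                ○ open, literals {P=false, R=true}.
      branch 1.2 (add !R, !(((Q || Q) && !R) -> (R || R))):
        !(((Q || Q) && !R) -> (R || R)): α-rule — add ((Q || Q) && !R), !(R || R).
        ((Q || Q) && !R): α-rule — add (Q || Q), !R.
        !(R || R): α-rule — add !R, !R.
        (Q || Q): β-rule — branch into Q  //  Q.
          branch 1.2.1 (add Q):
            ○ open, literals {P=false, Q=true, R=false}.
          branch 1.2.2 (add Q):
            ○ open, literals {P=false, Q=true, R=false}.
  branch 2 (add !(R == (((Q || Q) && !R) -> (R || R))), !!P):
    !!P: drop double negation, giving P.
    !(R == (((Q || Q) && !R) -> (R || R))): β-rule — branch into R, !(((Q || Q) && !R) -> (R || R))  //  !R, (((Q || Q) && !R) -> (R || R)).
      branch 2.1 (add R, !(((Q || Q) && !R) -> (R || R))):
        !(((Q || Q) && !R) -> (R || R)): α-rule — add ((Q || Q) && !R), !(R || R).
        ((Q || Q) && !R): α-rule — add (Q || Q), !R.
        × closes — contains both R and !R.
      branch 2.2 (add !R, (((Q || Q) && !R) -> (R || R))):
        (((Q || Q) && !R) -> (R || R)): β-rule — branch into !((Q || Q) && !R)  //  (R || R).
          branch 2.2.1 (add !((Q || Q) && !R)):
            !((Q || Q) && !R): β-rule — branch into !(Q || Q)  //  !!R.
              branch 2.2.1.1 (add !(Q || Q)):
                !(Q || Q): α-rule — add !Q, !Q.
                ○ open, literals {P=true, Q=false, R=false}.
              branch 2.2.1.2 (add !!R):
                × closes — contains both R and !R.
          branch 2.2.2 (add (R || R)):
            (R || R): β-rule — branch into R  //  R.
              branch 2.2.2.1 (add R):
                × closes — contains both R and !R.
              branch 2.2.2.2 (add R):
                × closes — contains both R and !R.
4 branches closed, 7 open.
An open branch gives a countermodel: P=false, Q=false, R=true (unmentioned atoms arbitrary); under it the original formula is false.

Not valid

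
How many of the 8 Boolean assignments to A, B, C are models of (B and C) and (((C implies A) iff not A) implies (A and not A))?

Initial set: {((B and C) and (((C implies A) iff not A) implies (A and not A)))}.
((B and C) and (((C implies A) iff not A) implies (A and not A))): α-rule — add (B and C), (((C implies A) iff not A) implies (A and not A)).
(B and C): α-rule — add B, C.
(((C implies A) iff not A) implies (A and not A)): β-rule — branch into not ((C implies A) iff not A)  //  (A and not A).
  branch 1 (add not ((C implies A) iff not A)):
    not ((C implies A) iff not A): β-rule — branch into (C implies A), not not A  //  not (C implies A), not A.
      branch 1.1 (add (C implies A), not not A):
        (C implies A): β-rule — branch into not C  //  A.
          branch 1.1.1 (add not C):
            × closes — contains both C and not C.
          branch 1.1.2 (add A):
            ○ open, literals {A=true, B=true, C=true}.
      branch 1.2 (add not (C implies A), not A):
        not (C implies A): α-rule — add C, not A.
        ○ open, literals {A=false, B=true, C=true}.
  branch 2 (add (A and not A)):
    (A and not A): α-rule — add A, not A.
    × closes — contains both A and not A.
2 branches closed, 2 open.
Each open branch fixes some atoms; the unmentioned ones are free. Counting distinct full assignments: branch {A=true, B=true, C=true} (none free) contributes 1 new; branch {A=false, B=true, C=true} (none free) contributes 1 new. Total: 2.

2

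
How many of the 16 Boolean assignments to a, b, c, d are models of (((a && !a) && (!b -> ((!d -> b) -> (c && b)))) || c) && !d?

4

Initial set: {((((a && !a) && (!b -> ((!d -> b) -> (c && b)))) || c) && !d)}.
((((a && !a) && (!b -> ((!d -> b) -> (c && b)))) || c) && !d): α-rule — add (((a && !a) && (!b -> ((!d -> b) -> (c && b)))) || c), !d.
(((a && !a) && (!b -> ((!d -> b) -> (c && b)))) || c): β-rule — branch into ((a && !a) && (!b -> ((!d -> b) -> (c && b))))  //  c.
  branch 1 (add ((a && !a) && (!b -> ((!d -> b) -> (c && b))))):
    ((a && !a) && (!b -> ((!d -> b) -> (c && b)))): α-rule — add (a && !a), (!b -> ((!d -> b) -> (c && b))).
    (a && !a): α-rule — add a, !a.
    × closes — contains both a and !a.
  branch 2 (add c):
    ○ open, literals {c=T, d=F}.
1 branch closed, 1 open.
Each open branch fixes some atoms; the unmentioned ones are free. Counting distinct full assignments: branch {c=T, d=F} (a, b) contributes 4 new. Total: 4.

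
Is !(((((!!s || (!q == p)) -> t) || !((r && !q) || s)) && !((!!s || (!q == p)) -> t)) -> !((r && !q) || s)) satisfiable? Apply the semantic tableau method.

Initial set: {!(((((!!s || (!q == p)) -> t) || !((r && !q) || s)) && !((!!s || (!q == p)) -> t)) -> !((r && !q) || s))}.
!(((((!!s || (!q == p)) -> t) || !((r && !q) || s)) && !((!!s || (!q == p)) -> t)) -> !((r && !q) || s)): α-rule — add ((((!!s || (!q == p)) -> t) || !((r && !q) || s)) && !((!!s || (!q == p)) -> t)), !!((r && !q) || s).
((((!!s || (!q == p)) -> t) || !((r && !q) || s)) && !((!!s || (!q == p)) -> t)): α-rule — add (((!!s || (!q == p)) -> t) || !((r && !q) || s)), !((!!s || (!q == p)) -> t).
!((!!s || (!q == p)) -> t): α-rule — add (!!s || (!q == p)), !t.
!!((r && !q) || s): β-rule — branch into (r && !q)  //  s.
  branch 1 (add (r && !q)):
    (r && !q): α-rule — add r, !q.
    (((!!s || (!q == p)) -> t) || !((r && !q) || s)): β-rule — branch into ((!!s || (!q == p)) -> t)  //  !((r && !q) || s).
      branch 1.1 (add ((!!s || (!q == p)) -> t)):
        (!!s || (!q == p)): β-rule — branch into !!s  //  (!q == p).
          branch 1.1.1 (add !!s):
            !!s: drop double negation, giving s.
            ((!!s || (!q == p)) -> t): β-rule — branch into !(!!s || (!q == p))  //  t.
              branch 1.1.1.1 (add !(!!s || (!q == p))):
                !(!!s || (!q == p)): α-rule — add !!!s, !(!q == p).
                !!!s: drop double negation, giving !s.
                × closes — contains both s and !s.
              branch 1.1.1.2 (add t):
                × closes — contains both t and !t.
          branch 1.1.2 (add (!q == p)):
            ((!!s || (!q == p)) -> t): β-rule — branch into !(!!s || (!q == p))  //  t.
              branch 1.1.2.1 (add !(!!s || (!q == p))):
                !(!!s || (!q == p)): α-rule — add !!!s, !(!q == p).
                !!!s: drop double negation, giving !s.
                (!q == p): β-rule — branch into !q, p  //  !!q, !p.
                  branch 1.1.2.1.1 (add !q, p):
                    !(!q == p): β-rule — branch into !q, !p  //  !!q, p.
                      branch 1.1.2.1.1.1 (add !q, !p):
                        × closes — contains both p and !p.
                      branch 1.1.2.1.1.2 (add !!q, p):
                        × closes — contains both q and !q.
                  branch 1.1.2.1.2 (add !!q, !p):
                    × closes — contains both q and !q.
              branch 1.1.2.2 (add t):
                × closes — contains both t and !t.
      branch 1.2 (add !((r && !q) || s)):
        !((r && !q) || s): α-rule — add !(r && !q), !s.
        (!!s || (!q == p)): β-rule — branch into !!s  //  (!q == p).
          branch 1.2.1 (add !!s):
            !!s: drop double negation, giving s.
            × closes — contains both s and !s.
          branch 1.2.2 (add (!q == p)):
            !(r && !q): β-rule — branch into !r  //  !!q.
              branch 1.2.2.1 (add !r):
                × closes — contains both r and !r.
              branch 1.2.2.2 (add !!q):
                × closes — contains both q and !q.
  branch 2 (add s):
    (((!!s || (!q == p)) -> t) || !((r && !q) || s)): β-rule — branch into ((!!s || (!q == p)) -> t)  //  !((r && !q) || s).
      branch 2.1 (add ((!!s || (!q == p)) -> t)):
        (!!s || (!q == p)): β-rule — branch into !!s  //  (!q == p).
          branch 2.1.1 (add !!s):
            !!s: drop double negation, giving s.
            ((!!s || (!q == p)) -> t): β-rule — branch into !(!!s || (!q == p))  //  t.
              branch 2.1.1.1 (add !(!!s || (!q == p))):
                !(!!s || (!q == p)): α-rule — add !!!s, !(!q == p).
                !!!s: drop double negation, giving !s.
                × closes — contains both s and !s.
              branch 2.1.1.2 (add t):
                × closes — contains both t and !t.
          branch 2.1.2 (add (!q == p)):
            ((!!s || (!q == p)) -> t): β-rule — branch into !(!!s || (!q == p))  //  t.
              branch 2.1.2.1 (add !(!!s || (!q == p))):
                !(!!s || (!q == p)): α-rule — add !!!s, !(!q == p).
                !!!s: drop double negation, giving !s.
                × closes — contains both s and !s.
              branch 2.1.2.2 (add t):
                × closes — contains both t and !t.
      branch 2.2 (add !((r && !q) || s)):
        !((r && !q) || s): α-rule — add !(r && !q), !s.
        × closes — contains both s and !s.
All 14 branches close.
Every branch closed; the formula is unsatisfiable.

Unsatisfiable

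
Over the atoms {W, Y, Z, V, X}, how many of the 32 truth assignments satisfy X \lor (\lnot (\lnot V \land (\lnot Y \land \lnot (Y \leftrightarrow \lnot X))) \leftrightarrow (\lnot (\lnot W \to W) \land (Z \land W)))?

20

Initial set: {(X \lor (\lnot (\lnot V \land (\lnot Y \land \lnot (Y \leftrightarrow \lnot X))) \leftrightarrow (\lnot (\lnot W \to W) \land (Z \land W))))}.
(X \lor (\lnot (\lnot V \land (\lnot Y \land \lnot (Y \leftrightarrow \lnot X))) \leftrightarrow (\lnot (\lnot W \to W) \land (Z \land W)))): β-rule — branch into X  //  (\lnot (\lnot V \land (\lnot Y \land \lnot (Y \leftrightarrow \lnot X))) \leftrightarrow (\lnot (\lnot W \to W) \land (Z \land W))).
  branch 1 (add X):
    ○ open, literals {X=true}.
  branch 2 (add (\lnot (\lnot V \land (\lnot Y \land \lnot (Y \leftrightarrow \lnot X))) \leftrightarrow (\lnot (\lnot W \to W) \land (Z \land W)))):
    (\lnot (\lnot V \land (\lnot Y \land \lnot (Y \leftrightarrow \lnot X))) \leftrightarrow (\lnot (\lnot W \to W) \land (Z \land W))): β-rule — branch into \lnot (\lnot V \land (\lnot Y \land \lnot (Y \leftrightarrow \lnot X))), (\lnot (\lnot W \to W) \land (Z \land W))  //  \lnot \lnot (\lnot V \land (\lnot Y \land \lnot (Y \leftrightarrow \lnot X))), \lnot (\lnot (\lnot W \to W) \land (Z \land W)).
      branch 2.1 (add \lnot (\lnot V \land (\lnot Y \land \lnot (Y \leftrightarrow \lnot X))), (\lnot (\lnot W \to W) \land (Z \land W))):
        (\lnot (\lnot W \to W) \land (Z \land W)): α-rule — add \lnot (\lnot W \to W), (Z \land W).
        \lnot (\lnot W \to W): α-rule — add \lnot W, \lnot W.
        (Z \land W): α-rule — add Z, W.
        × closes — contains both W and \lnot W.
      branch 2.2 (add \lnot \lnot (\lnot V \land (\lnot Y \land \lnot (Y \leftrightarrow \lnot X))), \lnot (\lnot (\lnot W \to W) \land (Z \land W))):
        \lnot \lnot (\lnot V \land (\lnot Y \land \lnot (Y \leftrightarrow \lnot X))): α-rule — add \lnot V, (\lnot Y \land \lnot (Y \leftrightarrow \lnot X)).
        (\lnot Y \land \lnot (Y \leftrightarrow \lnot X)): α-rule — add \lnot Y, \lnot (Y \leftrightarrow \lnot X).
        \lnot (\lnot (\lnot W \to W) \land (Z \land W)): β-rule — branch into \lnot \lnot (\lnot W \to W)  //  \lnot (Z \land W).
          branch 2.2.1 (add \lnot \lnot (\lnot W \to W)):
            \lnot (Y \leftrightarrow \lnot X): β-rule — branch into Y, \lnot \lnot X  //  \lnot Y, \lnot X.
              branch 2.2.1.1 (add Y, \lnot \lnot X):
                × closes — contains both Y and \lnot Y.
              branch 2.2.1.2 (add \lnot Y, \lnot X):
                \lnot \lnot (\lnot W \to W): β-rule — branch into \lnot \lnot W  //  W.
                  branch 2.2.1.2.1 (add \lnot \lnot W):
                    ○ open, literals {V=false, W=true, X=false, Y=false}.
                  branch 2.2.1.2.2 (add W):
                    ○ open, literals {V=false, W=true, X=false, Y=false}.
          branch 2.2.2 (add \lnot (Z \land W)):
            \lnot (Y \leftrightarrow \lnot X): β-rule — branch into Y, \lnot \lnot X  //  \lnot Y, \lnot X.
              branch 2.2.2.1 (add Y, \lnot \lnot X):
                × closes — contains both Y and \lnot Y.
              branch 2.2.2.2 (add \lnot Y, \lnot X):
                \lnot (Z \land W): β-rule — branch into \lnot Z  //  \lnot W.
                  branch 2.2.2.2.1 (add \lnot Z):
                    ○ open, literals {V=false, X=false, Y=false, Z=false}.
                  branch 2.2.2.2.2 (add \lnot W):
                    ○ open, literals {V=false, W=false, X=false, Y=false}.
3 branches closed, 5 open.
Each open branch fixes some atoms; the unmentioned ones are free. Counting distinct full assignments: branch {X=true} (W, Y, Z, V) contributes 16 new; branch {V=false, W=true, X=false, Y=false} (Z) contributes 2 new; branch {V=false, W=true, X=false, Y=false} (Z) contributes 0 new; branch {V=false, X=false, Y=false, Z=false} (W) contributes 1 new; branch {V=false, W=false, X=false, Y=false} (Z) contributes 1 new. Total: 20.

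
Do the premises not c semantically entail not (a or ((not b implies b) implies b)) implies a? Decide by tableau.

Yes

Initial set: {not c; not (not (a or ((not b implies b) implies b)) implies a)}.
not (not (a or ((not b implies b) implies b)) implies a): α-rule — add not (a or ((not b implies b) implies b)), not a.
not (a or ((not b implies b) implies b)): α-rule — add not a, not ((not b implies b) implies b).
not ((not b implies b) implies b): α-rule — add (not b implies b), not b.
(not b implies b): β-rule — branch into not not b  //  b.
  branch 1 (add not not b):
    × closes — contains both b and not b.
  branch 2 (add b):
    × closes — contains both b and not b.
All 2 branches close.
Every branch closed, so the premises entail the conclusion.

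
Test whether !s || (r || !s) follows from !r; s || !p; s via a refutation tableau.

Initial set: {!r; (s || !p); s; !(!s || (r || !s))}.
!(!s || (r || !s)): α-rule — add !!s, !(r || !s).
!(r || !s): α-rule — add !r, !!s.
(s || !p): β-rule — branch into s  //  !p.
  branch 1 (add s):
    ○ open, literals {r=false, s=true}.
  branch 2 (add !p):
    ○ open, literals {p=false, r=false, s=true}.
0 branches closed, 2 open.
An open branch gives a countermodel: r=false, s=true (unmentioned atoms arbitrary); the premises hold there but the conclusion fails.

No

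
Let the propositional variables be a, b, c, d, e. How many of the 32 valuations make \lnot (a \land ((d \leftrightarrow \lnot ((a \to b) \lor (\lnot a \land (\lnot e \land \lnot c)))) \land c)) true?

Initial set: {\lnot (a \land ((d \leftrightarrow \lnot ((a \to b) \lor (\lnot a \land (\lnot e \land \lnot c)))) \land c))}.
\lnot (a \land ((d \leftrightarrow \lnot ((a \to b) \lor (\lnot a \land (\lnot e \land \lnot c)))) \land c)): β-rule — branch into \lnot a  //  \lnot ((d \leftrightarrow \lnot ((a \to b) \lor (\lnot a \land (\lnot e \land \lnot c)))) \land c).
  branch 1 (add \lnot a):
    ○ open, literals {a=F}.
  branch 2 (add \lnot ((d \leftrightarrow \lnot ((a \to b) \lor (\lnot a \land (\lnot e \land \lnot c)))) \land c)):
    \lnot ((d \leftrightarrow \lnot ((a \to b) \lor (\lnot a \land (\lnot e \land \lnot c)))) \land c): β-rule — branch into \lnot (d \leftrightarrow \lnot ((a \to b) \lor (\lnot a \land (\lnot e \land \lnot c))))  //  \lnot c.
      branch 2.1 (add \lnot (d \leftrightarrow \lnot ((a \to b) \lor (\lnot a \land (\lnot e \land \lnot c))))):
        \lnot (d \leftrightarrow \lnot ((a \to b) \lor (\lnot a \land (\lnot e \land \lnot c)))): β-rule — branch into d, \lnot \lnot ((a \to b) \lor (\lnot a \land (\lnot e \land \lnot c)))  //  \lnot d, \lnot ((a \to b) \lor (\lnot a \land (\lnot e \land \lnot c))).
          branch 2.1.1 (add d, \lnot \lnot ((a \to b) \lor (\lnot a \land (\lnot e \land \lnot c)))):
            \lnot \lnot ((a \to b) \lor (\lnot a \land (\lnot e \land \lnot c))): β-rule — branch into (a \to b)  //  (\lnot a \land (\lnot e \land \lnot c)).
              branch 2.1.1.1 (add (a \to b)):
                (a \to b): β-rule — branch into \lnot a  //  b.
                  branch 2.1.1.1.1 (add \lnot a):
                    ○ open, literals {a=F, d=T}.
                  branch 2.1.1.1.2 (add b):
                    ○ open, literals {b=T, d=T}.
              branch 2.1.1.2 (add (\lnot a \land (\lnot e \land \lnot c))):
                (\lnot a \land (\lnot e \land \lnot c)): α-rule — add \lnot a, (\lnot e \land \lnot c).
                (\lnot e \land \lnot c): α-rule — add \lnot e, \lnot c.
                ○ open, literals {a=F, c=F, d=T, e=F}.
          branch 2.1.2 (add \lnot d, \lnot ((a \to b) \lor (\lnot a \land (\lnot e \land \lnot c)))):
            \lnot ((a \to b) \lor (\lnot a \land (\lnot e \land \lnot c))): α-rule — add \lnot (a \to b), \lnot (\lnot a \land (\lnot e \land \lnot c)).
            \lnot (a \to b): α-rule — add a, \lnot b.
            \lnot (\lnot a \land (\lnot e \land \lnot c)): β-rule — branch into \lnot \lnot a  //  \lnot (\lnot e \land \lnot c).
              branch 2.1.2.1 (add \lnot \lnot a):
                ○ open, literals {a=T, b=F, d=F}.
              branch 2.1.2.2 (add \lnot (\lnot e \land \lnot c)):
                \lnot (\lnot e \land \lnot c): β-rule — branch into \lnot \lnot e  //  \lnot \lnot c.
                  branch 2.1.2.2.1 (add \lnot \lnot e):
                    ○ open, literals {a=T, b=F, d=F, e=T}.
                  branch 2.1.2.2.2 (add \lnot \lnot c):
                    ○ open, literals {a=T, b=F, c=T, d=F}.
      branch 2.2 (add \lnot c):
        ○ open, literals {c=F}.
0 branches closed, 8 open.
Each open branch fixes some atoms; the unmentioned ones are free. Counting distinct full assignments: branch {a=F} (b, c, d, e) contributes 16 new; branch {a=F, d=T} (b, c, e) contributes 0 new; branch {b=T, d=T} (a, c, e) contributes 4 new; branch {a=F, c=F, d=T, e=F} (b) contributes 0 new; branch {a=T, b=F, d=F} (c, e) contributes 4 new; branch {a=T, b=F, d=F, e=T} (c) contributes 0 new; branch {a=T, b=F, c=T, d=F} (e) contributes 0 new; branch {c=F} (a, b, d, e) contributes 4 new. Total: 28.

28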